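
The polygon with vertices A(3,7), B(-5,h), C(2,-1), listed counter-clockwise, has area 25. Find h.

-7

Write out the shoelace sum; only the two edges meeting at B involve h:
2·Area = [(3·h − (-5)·7) + ((-5)·(-1) − 2·h)] + 17
       = 1·h + 57 = 50
⇒ h = -7.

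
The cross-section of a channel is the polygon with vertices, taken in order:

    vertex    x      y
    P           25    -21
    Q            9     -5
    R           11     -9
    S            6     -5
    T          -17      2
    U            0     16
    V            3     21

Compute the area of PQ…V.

472

Cross-terms: 64, -26, -1, -73, -272, -48, -588  ⇒  Σ = -944
Area = |Σ|/2 = 472.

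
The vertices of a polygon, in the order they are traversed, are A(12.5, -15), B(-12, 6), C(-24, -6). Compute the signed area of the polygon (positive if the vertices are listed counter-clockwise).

Apply the surveyor's formula: 2A = Σ (x_i·y_{i+1} − x_{i+1}·y_i), indices taken mod 3.
Σ = (-105) + (216) + (435) = 546
Signed area = Σ/2 = 273 (positive ⇒ counter-clockwise traversal).

273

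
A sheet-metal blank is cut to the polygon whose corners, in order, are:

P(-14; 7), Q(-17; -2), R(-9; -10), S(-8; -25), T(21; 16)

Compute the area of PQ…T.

Apply the surveyor's formula: 2A = Σ (x_i·y_{i+1} − x_{i+1}·y_i), indices taken mod 5.
P→Q: (-14)(-2) − (-17)(7) = 147
Q→R: (-17)(-10) − (-9)(-2) = 152
R→S: (-9)(-25) − (-8)(-10) = 145
S→T: (-8)(16) − (21)(-25) = 397
T→P: (21)(7) − (-14)(16) = 371
Σ = 1212
Area = |Σ|/2 = 606.

606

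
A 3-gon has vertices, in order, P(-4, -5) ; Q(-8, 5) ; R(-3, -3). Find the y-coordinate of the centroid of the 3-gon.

-1

Apply the surveyor's formula. First the cross-terms c_i = x_i·y_{i+1} − x_{i+1}·y_i:
  -60, 39, 3  ⇒  2A = -18, A = -9.
Then Σ (y_i + y_{i+1})·c_i = 54, so ȳ = 54 / (6·(-9)) = -1.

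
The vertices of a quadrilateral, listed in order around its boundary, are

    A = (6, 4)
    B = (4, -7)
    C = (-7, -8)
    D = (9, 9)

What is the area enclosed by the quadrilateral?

74

Σ = (-58) + (-81) + (9) + (-18) = -148
Area = |Σ|/2 = 74.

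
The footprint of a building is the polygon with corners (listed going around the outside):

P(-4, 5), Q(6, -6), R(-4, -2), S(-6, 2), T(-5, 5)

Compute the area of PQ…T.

Apply the shoelace (surveyor's) formula: 2A = Σ (x_i·y_{i+1} − x_{i+1}·y_i), indices taken mod 5.
Σ = (-6) + (-36) + (-20) + (-20) + (-5) = -87
Area = |Σ|/2 = 43.5.

43.5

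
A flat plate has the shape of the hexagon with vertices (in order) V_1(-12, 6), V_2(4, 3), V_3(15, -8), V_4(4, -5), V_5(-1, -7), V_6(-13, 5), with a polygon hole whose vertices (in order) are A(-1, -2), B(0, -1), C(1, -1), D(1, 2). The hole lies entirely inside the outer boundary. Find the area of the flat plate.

Outer boundary:
Apply the shoelace (surveyor's) formula: 2A = Σ (x_i·y_{i+1} − x_{i+1}·y_i), indices taken mod 6.
Σ = (-60) + (-77) + (-43) + (-33) + (-96) + (-18) = -327
Area = |Σ|/2 = 163.5.
Hole:
A→B: (-1)(-1) − (0)(-2) = 1
B→C: (0)(-1) − (1)(-1) = 1
C→D: (1)(2) − (1)(-1) = 3
D→A: (1)(-2) − (-1)(2) = 0
Σ = 5
Area = |Σ|/2 = 2.5.
Net area = 163.5 − 2.5 = 161.

161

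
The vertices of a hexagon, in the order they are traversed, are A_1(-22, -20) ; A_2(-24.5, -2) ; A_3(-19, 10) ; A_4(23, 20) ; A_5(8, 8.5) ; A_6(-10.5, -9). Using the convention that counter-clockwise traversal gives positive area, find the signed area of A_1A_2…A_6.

-637.125

A_1→A_2: (-22)(-2) − (-24.5)(-20) = -446
A_2→A_3: (-24.5)(10) − (-19)(-2) = -283
A_3→A_4: (-19)(20) − (23)(10) = -610
A_4→A_5: (23)(8.5) − (8)(20) = 35.5
A_5→A_6: (8)(-9) − (-10.5)(8.5) = 17.25
A_6→A_1: (-10.5)(-20) − (-22)(-9) = 12
Σ = -1274.25
Signed area = Σ/2 = -637.125 (negative ⇒ clockwise traversal).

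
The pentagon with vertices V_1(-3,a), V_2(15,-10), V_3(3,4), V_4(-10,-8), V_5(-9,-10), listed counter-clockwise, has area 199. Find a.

The doubled signed area Σ (x_i y_{i+1} − x_{i+1} y_i) is linear in a.
With a=0 it equals 134; the coefficient of a is -24 (from the two edges through V_1).
So -24·a + 134 = 2·199 = 398 ⇒ a = -11.

-11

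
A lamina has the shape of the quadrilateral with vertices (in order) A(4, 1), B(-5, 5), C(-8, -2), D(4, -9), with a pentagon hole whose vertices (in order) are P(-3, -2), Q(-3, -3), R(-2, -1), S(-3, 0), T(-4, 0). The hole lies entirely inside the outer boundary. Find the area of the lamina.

95

Outer boundary:
A→B: (4)(5) − (-5)(1) = 25
B→C: (-5)(-2) − (-8)(5) = 50
C→D: (-8)(-9) − (4)(-2) = 80
D→A: (4)(1) − (4)(-9) = 40
Σ = 195
Area = |Σ|/2 = 97.5.
Hole:
Apply the surveyor's formula: 2A = Σ (x_i·y_{i+1} − x_{i+1}·y_i), indices taken mod 5.
Σ = (3) + (-3) + (-3) + (0) + (8) = 5
Area = |Σ|/2 = 2.5.
Net area = 97.5 − 2.5 = 95.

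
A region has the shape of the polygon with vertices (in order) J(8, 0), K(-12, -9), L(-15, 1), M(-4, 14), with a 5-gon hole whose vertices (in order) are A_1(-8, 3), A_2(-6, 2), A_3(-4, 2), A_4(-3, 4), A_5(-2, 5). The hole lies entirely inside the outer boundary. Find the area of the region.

Outer boundary:
J→K: (8)(-9) − (-12)(0) = -72
K→L: (-12)(1) − (-15)(-9) = -147
L→M: (-15)(14) − (-4)(1) = -206
M→J: (-4)(0) − (8)(14) = -112
Σ = -537
Area = |Σ|/2 = 268.5.
Hole:
Σ = (2) + (-4) + (-10) + (-7) + (34) = 15
Area = |Σ|/2 = 7.5.
Net area = 268.5 − 7.5 = 261.

261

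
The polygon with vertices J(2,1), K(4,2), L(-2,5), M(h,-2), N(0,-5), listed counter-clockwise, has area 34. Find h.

Write out the shoelace sum; only the two edges meeting at M involve h:
2·Area = [((-2)·(-2) − h·5) + (h·(-5) − 0·(-2))] + 34
       = -10·h + 38 = 68
⇒ h = -3.

-3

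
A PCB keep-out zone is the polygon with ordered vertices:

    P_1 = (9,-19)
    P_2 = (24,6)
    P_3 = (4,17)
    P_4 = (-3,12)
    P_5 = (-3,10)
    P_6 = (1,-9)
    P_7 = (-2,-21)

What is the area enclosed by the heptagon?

Σ = (510) + (384) + (99) + (6) + (17) + (-39) + (227) = 1204
Area = |Σ|/2 = 602.

602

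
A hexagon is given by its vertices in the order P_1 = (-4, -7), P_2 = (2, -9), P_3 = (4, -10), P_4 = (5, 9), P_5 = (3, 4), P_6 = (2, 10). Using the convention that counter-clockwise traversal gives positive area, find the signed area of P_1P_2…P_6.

Apply the shoelace (surveyor's) formula: 2A = Σ (x_i·y_{i+1} − x_{i+1}·y_i), indices taken mod 6.
Σ = (50) + (16) + (86) + (-7) + (22) + (26) = 193
Signed area = Σ/2 = 96.5 (positive ⇒ counter-clockwise traversal).

96.5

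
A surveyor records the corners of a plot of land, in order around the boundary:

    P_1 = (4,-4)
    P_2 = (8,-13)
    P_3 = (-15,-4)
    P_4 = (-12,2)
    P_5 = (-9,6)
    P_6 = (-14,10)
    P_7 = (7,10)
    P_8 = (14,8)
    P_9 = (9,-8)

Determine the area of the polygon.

P_1→P_2: (4)(-13) − (8)(-4) = -20
P_2→P_3: (8)(-4) − (-15)(-13) = -227
P_3→P_4: (-15)(2) − (-12)(-4) = -78
P_4→P_5: (-12)(6) − (-9)(2) = -54
P_5→P_6: (-9)(10) − (-14)(6) = -6
P_6→P_7: (-14)(10) − (7)(10) = -210
P_7→P_8: (7)(8) − (14)(10) = -84
P_8→P_9: (14)(-8) − (9)(8) = -184
P_9→P_1: (9)(-4) − (4)(-8) = -4
Σ = -867
Area = |Σ|/2 = 433.5.

433.5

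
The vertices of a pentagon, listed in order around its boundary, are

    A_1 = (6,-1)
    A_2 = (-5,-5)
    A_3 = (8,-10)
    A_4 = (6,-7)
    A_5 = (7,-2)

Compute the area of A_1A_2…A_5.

50.5

Apply the shoelace (surveyor's) formula: 2A = Σ (x_i·y_{i+1} − x_{i+1}·y_i), indices taken mod 5.
Cross-terms: -35, 90, 4, 37, 5  ⇒  Σ = 101
Area = |Σ|/2 = 50.5.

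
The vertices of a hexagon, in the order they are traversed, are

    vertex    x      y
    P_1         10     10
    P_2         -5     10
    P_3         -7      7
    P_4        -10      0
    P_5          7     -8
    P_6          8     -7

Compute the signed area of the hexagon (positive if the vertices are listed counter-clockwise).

250

Σ = (150) + (35) + (70) + (80) + (15) + (150) = 500
Signed area = Σ/2 = 250 (positive ⇒ counter-clockwise traversal).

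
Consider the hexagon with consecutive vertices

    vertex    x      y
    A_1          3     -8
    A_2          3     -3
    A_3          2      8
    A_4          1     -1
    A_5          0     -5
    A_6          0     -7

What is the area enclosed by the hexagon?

25.5

Σ = (15) + (30) + (-10) + (-5) + (0) + (21) = 51
Area = |Σ|/2 = 25.5.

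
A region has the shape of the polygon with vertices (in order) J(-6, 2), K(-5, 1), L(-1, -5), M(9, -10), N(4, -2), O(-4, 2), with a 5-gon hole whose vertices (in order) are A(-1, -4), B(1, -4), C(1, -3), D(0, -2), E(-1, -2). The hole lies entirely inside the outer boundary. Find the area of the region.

Outer boundary:
Apply the shoelace (surveyor's) formula: 2A = Σ (x_i·y_{i+1} − x_{i+1}·y_i), indices taken mod 6.
Σ = (4) + (26) + (55) + (22) + (0) + (4) = 111
Area = |Σ|/2 = 55.5.
Hole:
Cross-terms: 8, 1, -2, -2, 2  ⇒  Σ = 7
Area = |Σ|/2 = 3.5.
Net area = 55.5 − 3.5 = 52.

52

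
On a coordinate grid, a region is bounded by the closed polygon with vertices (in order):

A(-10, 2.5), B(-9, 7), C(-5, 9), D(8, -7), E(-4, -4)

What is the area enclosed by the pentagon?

Apply the shoelace formula: 2A = Σ (x_i·y_{i+1} − x_{i+1}·y_i), indices taken mod 5.
Σ = (-47.5) + (-46) + (-37) + (-60) + (-50) = -240.5
Area = |Σ|/2 = 120.25.

120.25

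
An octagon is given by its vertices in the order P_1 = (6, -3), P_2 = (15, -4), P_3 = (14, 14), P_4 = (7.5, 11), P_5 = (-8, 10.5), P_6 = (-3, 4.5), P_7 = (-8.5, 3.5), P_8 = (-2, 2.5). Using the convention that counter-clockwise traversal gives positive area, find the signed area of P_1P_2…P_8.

251.375

Apply the shoelace (surveyor's) formula: 2A = Σ (x_i·y_{i+1} − x_{i+1}·y_i), indices taken mod 8.
Σ = (21) + (266) + (49) + (166.75) + (-4.5) + (27.75) + (-14.25) + (-9) = 502.75
Signed area = Σ/2 = 251.375 (positive ⇒ counter-clockwise traversal).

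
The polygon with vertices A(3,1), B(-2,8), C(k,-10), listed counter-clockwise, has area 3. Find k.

Write out the shoelace sum; only the two edges meeting at C involve k:
2·Area = [((-2)·(-10) − k·8) + (k·1 − 3·(-10))] + 26
       = -7·k + 76 = 6
⇒ k = 10.

10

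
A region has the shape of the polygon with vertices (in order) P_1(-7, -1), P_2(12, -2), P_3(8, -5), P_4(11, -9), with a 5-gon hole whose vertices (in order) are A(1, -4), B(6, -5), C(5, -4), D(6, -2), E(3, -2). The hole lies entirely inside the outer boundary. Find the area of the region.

45.5

Outer boundary:
Apply the shoelace formula: 2A = Σ (x_i·y_{i+1} − x_{i+1}·y_i), indices taken mod 4.
Cross-terms: 26, -44, -17, -74  ⇒  Σ = -109
Area = |Σ|/2 = 54.5.
Hole:
Apply Gauss's area formula: 2A = Σ (x_i·y_{i+1} − x_{i+1}·y_i), indices taken mod 5.
Cross-terms: 19, 1, 14, -6, -10  ⇒  Σ = 18
Area = |Σ|/2 = 9.
Net area = 54.5 − 9 = 45.5.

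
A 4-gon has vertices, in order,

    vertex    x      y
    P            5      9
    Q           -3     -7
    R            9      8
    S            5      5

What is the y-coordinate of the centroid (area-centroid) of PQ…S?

46/21

Apply the shoelace formula. First the cross-terms c_i = x_i·y_{i+1} − x_{i+1}·y_i:
  -8, 39, 5, 20  ⇒  2A = 56, A = 28.
Then Σ (y_i + y_{i+1})·c_i = 368, so ȳ = 368 / (6·28) = 46/21.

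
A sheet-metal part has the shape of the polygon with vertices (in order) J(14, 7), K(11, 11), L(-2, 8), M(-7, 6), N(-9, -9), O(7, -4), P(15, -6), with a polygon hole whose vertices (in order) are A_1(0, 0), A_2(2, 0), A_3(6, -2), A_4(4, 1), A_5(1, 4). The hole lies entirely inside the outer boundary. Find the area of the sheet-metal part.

Outer boundary:
Σ = (77) + (110) + (44) + (117) + (99) + (18) + (189) = 654
Area = |Σ|/2 = 327.
Hole:
Apply Gauss's area formula: 2A = Σ (x_i·y_{i+1} − x_{i+1}·y_i), indices taken mod 5.
Cross-terms: 0, -4, 14, 15, 0  ⇒  Σ = 25
Area = |Σ|/2 = 12.5.
Net area = 327 − 12.5 = 314.5.

314.5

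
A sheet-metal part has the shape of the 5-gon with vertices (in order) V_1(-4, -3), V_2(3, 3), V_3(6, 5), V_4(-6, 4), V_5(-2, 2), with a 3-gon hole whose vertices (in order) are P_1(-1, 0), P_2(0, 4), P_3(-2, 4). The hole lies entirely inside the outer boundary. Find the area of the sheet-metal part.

Outer boundary:
Apply Gauss's area formula: 2A = Σ (x_i·y_{i+1} − x_{i+1}·y_i), indices taken mod 5.
Σ = (-3) + (-3) + (54) + (-4) + (14) = 58
Area = |Σ|/2 = 29.
Hole:
Cross-terms: -4, 8, 4  ⇒  Σ = 8
Area = |Σ|/2 = 4.
Net area = 29 − 4 = 25.

25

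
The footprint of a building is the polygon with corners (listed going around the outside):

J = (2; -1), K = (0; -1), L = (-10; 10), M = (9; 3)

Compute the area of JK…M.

J→K: (2)(-1) − (0)(-1) = -2
K→L: (0)(10) − (-10)(-1) = -10
L→M: (-10)(3) − (9)(10) = -120
M→J: (9)(-1) − (2)(3) = -15
Σ = -147
Area = |Σ|/2 = 73.5.

73.5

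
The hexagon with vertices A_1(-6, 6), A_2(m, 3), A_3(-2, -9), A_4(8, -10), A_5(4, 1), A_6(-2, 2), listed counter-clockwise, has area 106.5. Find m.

-5

Write out the shoelace sum; only the two edges meeting at A_2 involve m:
2·Area = [((-6)·3 − m·6) + (m·(-9) − (-2)·3)] + 150
       = -15·m + 138 = 213
⇒ m = -5.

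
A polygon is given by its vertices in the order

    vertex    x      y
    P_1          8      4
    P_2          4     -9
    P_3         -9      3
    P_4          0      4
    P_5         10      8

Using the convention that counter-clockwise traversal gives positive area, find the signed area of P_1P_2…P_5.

Cross-terms: -88, -69, -36, -40, -24  ⇒  Σ = -257
Signed area = Σ/2 = -128.5 (negative ⇒ clockwise traversal).

-128.5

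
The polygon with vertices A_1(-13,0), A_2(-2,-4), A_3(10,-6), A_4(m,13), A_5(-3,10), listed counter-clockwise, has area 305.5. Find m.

Write out the shoelace sum; only the two edges meeting at A_4 involve m:
2·Area = [(10·13 − m·(-6)) + (m·10 − (-3)·13)] + 234
       = 16·m + 403 = 611
⇒ m = 13.

13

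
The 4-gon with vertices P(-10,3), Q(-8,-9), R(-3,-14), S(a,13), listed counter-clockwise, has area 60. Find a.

-10

Write out the shoelace sum; only the two edges meeting at S involve a:
2·Area = [((-3)·13 − a·(-14)) + (a·3 − (-10)·13)] + 199
       = 17·a + 290 = 120
⇒ a = -10.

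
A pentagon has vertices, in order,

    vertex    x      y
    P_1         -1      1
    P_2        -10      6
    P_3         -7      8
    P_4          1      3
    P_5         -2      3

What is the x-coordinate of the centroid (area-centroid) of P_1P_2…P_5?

-764/159

Apply the surveyor's formula. First the cross-terms c_i = x_i·y_{i+1} − x_{i+1}·y_i:
  4, -38, -29, 9, 1  ⇒  2A = -53, A = -26.5.
Then Σ (x_i + x_{i+1})·c_i = 764, so x̄ = 764 / (6·(-26.5)) = -764/159.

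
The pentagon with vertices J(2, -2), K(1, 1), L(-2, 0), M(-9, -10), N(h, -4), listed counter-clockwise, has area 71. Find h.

Write out the shoelace sum; only the two edges meeting at N involve h:
2·Area = [((-9)·(-4) − h·(-10)) + (h·(-2) − 2·(-4))] + 26
       = 8·h + 70 = 142
⇒ h = 9.

9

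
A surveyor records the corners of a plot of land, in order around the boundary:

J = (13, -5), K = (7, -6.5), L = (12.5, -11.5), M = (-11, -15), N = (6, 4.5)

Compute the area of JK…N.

205.375

Apply the surveyor's formula: 2A = Σ (x_i·y_{i+1} − x_{i+1}·y_i), indices taken mod 5.
Σ = (-49.5) + (0.75) + (-314) + (40.5) + (-88.5) = -410.75
Area = |Σ|/2 = 205.375.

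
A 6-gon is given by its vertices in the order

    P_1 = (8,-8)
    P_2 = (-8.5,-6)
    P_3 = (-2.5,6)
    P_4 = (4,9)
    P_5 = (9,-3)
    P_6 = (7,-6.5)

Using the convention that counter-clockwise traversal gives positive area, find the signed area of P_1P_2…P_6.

-181.5

Apply Gauss's area formula: 2A = Σ (x_i·y_{i+1} − x_{i+1}·y_i), indices taken mod 6.
Σ = (-116) + (-66) + (-46.5) + (-93) + (-37.5) + (-4) = -363
Signed area = Σ/2 = -181.5 (negative ⇒ clockwise traversal).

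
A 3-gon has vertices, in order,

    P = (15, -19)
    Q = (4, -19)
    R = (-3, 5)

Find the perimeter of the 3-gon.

|PQ| = √((-11)² + (0)²) = √121 = 11
|QR| = √((-7)² + (24)²) = √625 = 25
|RP| = √((18)² + (-24)²) = √900 = 30
Perimeter = 11 + 25 + 30 = 66.

66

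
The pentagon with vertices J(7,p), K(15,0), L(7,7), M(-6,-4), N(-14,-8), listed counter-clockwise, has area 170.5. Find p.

-6

Write out the shoelace sum; only the two edges meeting at J involve p:
2·Area = [((-14)·p − 7·(-8)) + (7·0 − 15·p)] + 111
       = -29·p + 167 = 341
⇒ p = -6.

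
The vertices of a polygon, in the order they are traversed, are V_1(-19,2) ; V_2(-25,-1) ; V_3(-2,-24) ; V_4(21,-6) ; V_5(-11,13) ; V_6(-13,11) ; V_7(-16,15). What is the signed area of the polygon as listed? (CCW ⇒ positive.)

836

Cross-terms: 69, 598, 516, 207, 48, -19, 253  ⇒  Σ = 1672
Signed area = Σ/2 = 836 (positive ⇒ counter-clockwise traversal).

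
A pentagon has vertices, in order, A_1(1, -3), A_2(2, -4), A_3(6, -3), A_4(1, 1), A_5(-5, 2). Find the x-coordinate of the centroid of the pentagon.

Apply the shoelace (surveyor's) formula. First the cross-terms c_i = x_i·y_{i+1} − x_{i+1}·y_i:
  2, 18, 9, 7, 13  ⇒  2A = 49, A = 24.5.
Then Σ (x_i + x_{i+1})·c_i = 133, so x̄ = 133 / (6·24.5) = 19/21.

19/21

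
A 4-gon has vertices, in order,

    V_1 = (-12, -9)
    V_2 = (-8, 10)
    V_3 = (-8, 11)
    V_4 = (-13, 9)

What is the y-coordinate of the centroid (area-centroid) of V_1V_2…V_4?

265/72

Apply Gauss's area formula. First the cross-terms c_i = x_i·y_{i+1} − x_{i+1}·y_i:
  -192, -8, 71, 225  ⇒  2A = 96, A = 48.
Then Σ (y_i + y_{i+1})·c_i = 1060, so ȳ = 1060 / (6·48) = 265/72.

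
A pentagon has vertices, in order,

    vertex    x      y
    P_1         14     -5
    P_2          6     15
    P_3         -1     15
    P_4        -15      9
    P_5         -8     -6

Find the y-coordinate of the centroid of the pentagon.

128/33

Apply Gauss's area formula. First the cross-terms c_i = x_i·y_{i+1} − x_{i+1}·y_i:
  240, 105, 216, 162, 124  ⇒  2A = 847, A = 423.5.
Then Σ (y_i + y_{i+1})·c_i = 9856, so ȳ = 9856 / (6·423.5) = 128/33.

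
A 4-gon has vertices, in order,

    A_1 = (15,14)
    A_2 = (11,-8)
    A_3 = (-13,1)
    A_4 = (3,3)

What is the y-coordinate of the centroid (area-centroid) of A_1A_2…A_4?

101/103

Apply the surveyor's formula. First the cross-terms c_i = x_i·y_{i+1} − x_{i+1}·y_i:
  -274, -93, -42, -3  ⇒  2A = -412, A = -206.
Then Σ (y_i + y_{i+1})·c_i = -1212, so ȳ = -1212 / (6·(-206)) = 101/103.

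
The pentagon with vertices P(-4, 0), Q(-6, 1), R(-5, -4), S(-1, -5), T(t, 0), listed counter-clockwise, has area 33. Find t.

4

Write out the shoelace sum; only the two edges meeting at T involve t:
2·Area = [((-1)·0 − t·(-5)) + (t·0 − (-4)·0)] + 46
       = 5·t + 46 = 66
⇒ t = 4.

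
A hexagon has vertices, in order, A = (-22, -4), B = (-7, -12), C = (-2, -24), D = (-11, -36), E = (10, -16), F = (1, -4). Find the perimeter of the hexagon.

|AB| = √((15)² + (-8)²) = √289 = 17
|BC| = √((5)² + (-12)²) = √169 = 13
|CD| = √((-9)² + (-12)²) = √225 = 15
|DE| = √((21)² + (20)²) = √841 = 29
|EF| = √((-9)² + (12)²) = √225 = 15
|FA| = √((-23)² + (0)²) = √529 = 23
Perimeter = 17 + 13 + 15 + 29 + 15 + 23 = 112.

112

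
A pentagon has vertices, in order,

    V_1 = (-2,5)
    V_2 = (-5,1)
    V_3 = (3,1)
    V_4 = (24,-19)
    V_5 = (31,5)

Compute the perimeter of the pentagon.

|V_1V_2| = √((-3)² + (-4)²) = √25 = 5
|V_2V_3| = √((8)² + (0)²) = √64 = 8
|V_3V_4| = √((21)² + (-20)²) = √841 = 29
|V_4V_5| = √((7)² + (24)²) = √625 = 25
|V_5V_1| = √((-33)² + (0)²) = √1089 = 33
Perimeter = 5 + 8 + 29 + 25 + 33 = 100.

100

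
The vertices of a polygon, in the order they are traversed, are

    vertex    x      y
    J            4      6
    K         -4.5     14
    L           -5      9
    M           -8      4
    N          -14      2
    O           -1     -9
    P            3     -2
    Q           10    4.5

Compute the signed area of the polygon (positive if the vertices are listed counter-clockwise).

Apply the shoelace formula: 2A = Σ (x_i·y_{i+1} − x_{i+1}·y_i), indices taken mod 8.
J→K: (4)(14) − (-4.5)(6) = 83
K→L: (-4.5)(9) − (-5)(14) = 29.5
L→M: (-5)(4) − (-8)(9) = 52
M→N: (-8)(2) − (-14)(4) = 40
N→O: (-14)(-9) − (-1)(2) = 128
O→P: (-1)(-2) − (3)(-9) = 29
P→Q: (3)(4.5) − (10)(-2) = 33.5
Q→J: (10)(6) − (4)(4.5) = 42
Σ = 437
Signed area = Σ/2 = 218.5 (positive ⇒ counter-clockwise traversal).

218.5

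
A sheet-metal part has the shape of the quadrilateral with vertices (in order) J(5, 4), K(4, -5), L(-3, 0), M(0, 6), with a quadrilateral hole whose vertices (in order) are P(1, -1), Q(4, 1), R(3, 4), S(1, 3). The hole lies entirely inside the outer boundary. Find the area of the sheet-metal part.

42.5

Outer boundary:
Apply the shoelace formula: 2A = Σ (x_i·y_{i+1} − x_{i+1}·y_i), indices taken mod 4.
J→K: (5)(-5) − (4)(4) = -41
K→L: (4)(0) − (-3)(-5) = -15
L→M: (-3)(6) − (0)(0) = -18
M→J: (0)(4) − (5)(6) = -30
Σ = -104
Area = |Σ|/2 = 52.
Hole:
Apply Gauss's area formula: 2A = Σ (x_i·y_{i+1} − x_{i+1}·y_i), indices taken mod 4.
P→Q: (1)(1) − (4)(-1) = 5
Q→R: (4)(4) − (3)(1) = 13
R→S: (3)(3) − (1)(4) = 5
S→P: (1)(-1) − (1)(3) = -4
Σ = 19
Area = |Σ|/2 = 9.5.
Net area = 52 − 9.5 = 42.5.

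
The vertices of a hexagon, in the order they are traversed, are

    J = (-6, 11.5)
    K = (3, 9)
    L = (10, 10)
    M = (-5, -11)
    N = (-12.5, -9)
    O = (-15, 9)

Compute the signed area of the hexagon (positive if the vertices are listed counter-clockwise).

-333.5

Apply the surveyor's formula: 2A = Σ (x_i·y_{i+1} − x_{i+1}·y_i), indices taken mod 6.
Σ = (-88.5) + (-60) + (-60) + (-92.5) + (-247.5) + (-118.5) = -667
Signed area = Σ/2 = -333.5 (negative ⇒ clockwise traversal).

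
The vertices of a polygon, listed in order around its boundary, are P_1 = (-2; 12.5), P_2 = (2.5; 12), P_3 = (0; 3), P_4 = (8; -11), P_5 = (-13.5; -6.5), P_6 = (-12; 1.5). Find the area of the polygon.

258.75

Cross-terms: -55.25, 7.5, -24, -200.5, -98.25, -147  ⇒  Σ = -517.5
Area = |Σ|/2 = 258.75.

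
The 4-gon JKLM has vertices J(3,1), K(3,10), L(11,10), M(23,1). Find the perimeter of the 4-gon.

52

|JK| = √((0)² + (9)²) = √81 = 9
|KL| = √((8)² + (0)²) = √64 = 8
|LM| = √((12)² + (-9)²) = √225 = 15
|MJ| = √((-20)² + (0)²) = √400 = 20
Perimeter = 9 + 8 + 15 + 20 = 52.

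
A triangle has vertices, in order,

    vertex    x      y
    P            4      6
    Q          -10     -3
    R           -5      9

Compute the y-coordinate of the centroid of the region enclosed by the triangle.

Apply the shoelace formula. First the cross-terms c_i = x_i·y_{i+1} − x_{i+1}·y_i:
  48, -105, -66  ⇒  2A = -123, A = -61.5.
Then Σ (y_i + y_{i+1})·c_i = -1476, so ȳ = -1476 / (6·(-61.5)) = 4.

4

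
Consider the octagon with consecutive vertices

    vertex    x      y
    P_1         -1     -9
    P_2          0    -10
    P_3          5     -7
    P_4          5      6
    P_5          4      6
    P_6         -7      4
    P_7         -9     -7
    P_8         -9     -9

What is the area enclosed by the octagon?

182

Apply the surveyor's formula: 2A = Σ (x_i·y_{i+1} − x_{i+1}·y_i), indices taken mod 8.
Σ = (10) + (50) + (65) + (6) + (58) + (85) + (18) + (72) = 364
Area = |Σ|/2 = 182.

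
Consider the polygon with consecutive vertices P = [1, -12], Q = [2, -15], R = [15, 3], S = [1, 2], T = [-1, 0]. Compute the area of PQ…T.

Σ = (9) + (231) + (27) + (2) + (12) = 281
Area = |Σ|/2 = 140.5.

140.5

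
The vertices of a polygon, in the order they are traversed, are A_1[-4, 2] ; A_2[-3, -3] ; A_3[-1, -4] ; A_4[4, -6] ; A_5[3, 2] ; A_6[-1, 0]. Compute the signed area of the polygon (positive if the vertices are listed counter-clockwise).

Apply the surveyor's formula: 2A = Σ (x_i·y_{i+1} − x_{i+1}·y_i), indices taken mod 6.
A_1→A_2: (-4)(-3) − (-3)(2) = 18
A_2→A_3: (-3)(-4) − (-1)(-3) = 9
A_3→A_4: (-1)(-6) − (4)(-4) = 22
A_4→A_5: (4)(2) − (3)(-6) = 26
A_5→A_6: (3)(0) − (-1)(2) = 2
A_6→A_1: (-1)(2) − (-4)(0) = -2
Σ = 75
Signed area = Σ/2 = 37.5 (positive ⇒ counter-clockwise traversal).

37.5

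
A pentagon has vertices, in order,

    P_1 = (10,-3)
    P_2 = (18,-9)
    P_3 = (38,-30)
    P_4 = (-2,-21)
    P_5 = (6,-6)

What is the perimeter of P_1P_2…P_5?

102

|P_1P_2| = √((8)² + (-6)²) = √100 = 10
|P_2P_3| = √((20)² + (-21)²) = √841 = 29
|P_3P_4| = √((-40)² + (9)²) = √1681 = 41
|P_4P_5| = √((8)² + (15)²) = √289 = 17
|P_5P_1| = √((4)² + (3)²) = √25 = 5
Perimeter = 10 + 29 + 41 + 17 + 5 = 102.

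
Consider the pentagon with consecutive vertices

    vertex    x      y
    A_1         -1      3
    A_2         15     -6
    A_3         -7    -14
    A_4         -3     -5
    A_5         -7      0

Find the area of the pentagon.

Σ = (-39) + (-252) + (-7) + (-35) + (-21) = -354
Area = |Σ|/2 = 177.

177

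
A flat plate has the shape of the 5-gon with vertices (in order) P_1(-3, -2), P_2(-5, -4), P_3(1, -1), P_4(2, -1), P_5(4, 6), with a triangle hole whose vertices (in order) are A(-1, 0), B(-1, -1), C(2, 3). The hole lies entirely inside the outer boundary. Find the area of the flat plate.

Outer boundary:
Apply Gauss's area formula: 2A = Σ (x_i·y_{i+1} − x_{i+1}·y_i), indices taken mod 5.
Cross-terms: 2, 9, 1, 16, 10  ⇒  Σ = 38
Area = |Σ|/2 = 19.
Hole:
Σ = (1) + (-1) + (3) = 3
Area = |Σ|/2 = 1.5.
Net area = 19 − 1.5 = 17.5.

17.5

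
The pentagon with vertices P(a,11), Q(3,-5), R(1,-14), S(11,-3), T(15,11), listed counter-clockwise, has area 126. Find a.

The doubled signed area Σ (x_i y_{i+1} − x_{i+1} y_i) is linear in a.
With a=0 it equals 412; the coefficient of a is -16 (from the two edges through P).
So -16·a + 412 = 2·126 = 252 ⇒ a = 10.

10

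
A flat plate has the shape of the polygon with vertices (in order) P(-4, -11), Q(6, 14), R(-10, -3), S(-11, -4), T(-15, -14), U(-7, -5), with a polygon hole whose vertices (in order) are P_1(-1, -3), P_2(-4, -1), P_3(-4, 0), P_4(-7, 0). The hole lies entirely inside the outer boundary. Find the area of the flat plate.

Outer boundary:
Σ = (10) + (122) + (7) + (94) + (-23) + (57) = 267
Area = |Σ|/2 = 133.5.
Hole:
Σ = (-11) + (-4) + (0) + (21) = 6
Area = |Σ|/2 = 3.
Net area = 133.5 − 3 = 130.5.

130.5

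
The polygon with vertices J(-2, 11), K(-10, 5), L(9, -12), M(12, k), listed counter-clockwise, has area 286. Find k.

The doubled signed area Σ (x_i y_{i+1} − x_{i+1} y_i) is linear in k.
With k=0 it equals 451; the coefficient of k is 11 (from the two edges through M).
So 11·k + 451 = 2·286 = 572 ⇒ k = 11.

11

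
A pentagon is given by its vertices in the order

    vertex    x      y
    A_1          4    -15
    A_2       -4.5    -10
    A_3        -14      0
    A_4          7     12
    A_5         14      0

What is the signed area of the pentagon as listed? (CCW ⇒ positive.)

Apply the shoelace (surveyor's) formula: 2A = Σ (x_i·y_{i+1} − x_{i+1}·y_i), indices taken mod 5.
A_1→A_2: (4)(-10) − (-4.5)(-15) = -107.5
A_2→A_3: (-4.5)(0) − (-14)(-10) = -140
A_3→A_4: (-14)(12) − (7)(0) = -168
A_4→A_5: (7)(0) − (14)(12) = -168
A_5→A_1: (14)(-15) − (4)(0) = -210
Σ = -793.5
Signed area = Σ/2 = -396.75 (negative ⇒ clockwise traversal).

-396.75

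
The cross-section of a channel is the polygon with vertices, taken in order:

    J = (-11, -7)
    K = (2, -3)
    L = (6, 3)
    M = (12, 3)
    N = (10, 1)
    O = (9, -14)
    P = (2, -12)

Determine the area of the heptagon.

Σ = (47) + (24) + (-18) + (-18) + (-149) + (-80) + (-146) = -340
Area = |Σ|/2 = 170.

170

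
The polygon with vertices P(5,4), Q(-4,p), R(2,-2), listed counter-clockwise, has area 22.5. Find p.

The doubled signed area Σ (x_i y_{i+1} − x_{i+1} y_i) is linear in p.
With p=0 it equals 42; the coefficient of p is 3 (from the two edges through Q).
So 3·p + 42 = 2·22.5 = 45 ⇒ p = 1.

1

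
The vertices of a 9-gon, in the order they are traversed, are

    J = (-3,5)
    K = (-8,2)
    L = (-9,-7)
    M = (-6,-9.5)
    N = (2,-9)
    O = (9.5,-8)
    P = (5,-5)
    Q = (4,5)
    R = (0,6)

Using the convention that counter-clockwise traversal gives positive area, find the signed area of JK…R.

186.75

Apply Gauss's area formula: 2A = Σ (x_i·y_{i+1} − x_{i+1}·y_i), indices taken mod 9.
Σ = (34) + (74) + (43.5) + (73) + (69.5) + (-7.5) + (45) + (24) + (18) = 373.5
Signed area = Σ/2 = 186.75 (positive ⇒ counter-clockwise traversal).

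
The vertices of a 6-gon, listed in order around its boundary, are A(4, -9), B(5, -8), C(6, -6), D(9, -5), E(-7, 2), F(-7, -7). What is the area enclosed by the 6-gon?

96

Apply the shoelace (surveyor's) formula: 2A = Σ (x_i·y_{i+1} − x_{i+1}·y_i), indices taken mod 6.
Cross-terms: 13, 18, 24, -17, 63, 91  ⇒  Σ = 192
Area = |Σ|/2 = 96.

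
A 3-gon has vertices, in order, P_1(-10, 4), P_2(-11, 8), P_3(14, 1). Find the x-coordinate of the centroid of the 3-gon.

-7/3

Apply the shoelace formula. First the cross-terms c_i = x_i·y_{i+1} − x_{i+1}·y_i:
  -36, -123, 66  ⇒  2A = -93, A = -46.5.
Then Σ (x_i + x_{i+1})·c_i = 651, so x̄ = 651 / (6·(-46.5)) = -7/3.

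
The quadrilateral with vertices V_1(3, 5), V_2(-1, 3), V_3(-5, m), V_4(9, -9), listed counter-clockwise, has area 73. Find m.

0

Write out the shoelace sum; only the two edges meeting at V_3 involve m:
2·Area = [((-1)·m − (-5)·3) + ((-5)·(-9) − 9·m)] + 86
       = -10·m + 146 = 146
⇒ m = 0.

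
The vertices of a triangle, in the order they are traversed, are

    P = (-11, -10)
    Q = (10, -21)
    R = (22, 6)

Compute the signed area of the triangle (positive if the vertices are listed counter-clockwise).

349.5

Cross-terms: 331, 522, -154  ⇒  Σ = 699
Signed area = Σ/2 = 349.5 (positive ⇒ counter-clockwise traversal).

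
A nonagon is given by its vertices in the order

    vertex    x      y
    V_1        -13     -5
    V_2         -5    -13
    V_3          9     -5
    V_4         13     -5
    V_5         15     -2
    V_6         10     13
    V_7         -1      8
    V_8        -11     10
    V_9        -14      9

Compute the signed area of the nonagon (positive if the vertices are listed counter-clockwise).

Apply Gauss's area formula: 2A = Σ (x_i·y_{i+1} − x_{i+1}·y_i), indices taken mod 9.
Σ = (144) + (142) + (20) + (49) + (215) + (93) + (78) + (41) + (187) = 969
Signed area = Σ/2 = 484.5 (positive ⇒ counter-clockwise traversal).

484.5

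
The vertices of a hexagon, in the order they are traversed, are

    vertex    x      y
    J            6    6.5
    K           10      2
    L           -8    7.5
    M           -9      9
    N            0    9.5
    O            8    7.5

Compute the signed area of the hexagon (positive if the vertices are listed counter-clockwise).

Apply the shoelace formula: 2A = Σ (x_i·y_{i+1} − x_{i+1}·y_i), indices taken mod 6.
Cross-terms: -53, 91, -4.5, -85.5, -76, 7  ⇒  Σ = -121
Signed area = Σ/2 = -60.5 (negative ⇒ clockwise traversal).

-60.5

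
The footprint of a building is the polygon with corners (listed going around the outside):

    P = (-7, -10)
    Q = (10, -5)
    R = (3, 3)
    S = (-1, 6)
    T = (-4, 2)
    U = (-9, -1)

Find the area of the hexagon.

P→Q: (-7)(-5) − (10)(-10) = 135
Q→R: (10)(3) − (3)(-5) = 45
R→S: (3)(6) − (-1)(3) = 21
S→T: (-1)(2) − (-4)(6) = 22
T→U: (-4)(-1) − (-9)(2) = 22
U→P: (-9)(-10) − (-7)(-1) = 83
Σ = 328
Area = |Σ|/2 = 164.

164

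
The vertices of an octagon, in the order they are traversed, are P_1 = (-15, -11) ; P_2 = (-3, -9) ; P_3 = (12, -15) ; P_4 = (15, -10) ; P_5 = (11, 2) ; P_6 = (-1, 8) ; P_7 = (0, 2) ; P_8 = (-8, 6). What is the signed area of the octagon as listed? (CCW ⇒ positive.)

Apply the shoelace (surveyor's) formula: 2A = Σ (x_i·y_{i+1} − x_{i+1}·y_i), indices taken mod 8.
Σ = (102) + (153) + (105) + (140) + (90) + (-2) + (16) + (178) = 782
Signed area = Σ/2 = 391 (positive ⇒ counter-clockwise traversal).

391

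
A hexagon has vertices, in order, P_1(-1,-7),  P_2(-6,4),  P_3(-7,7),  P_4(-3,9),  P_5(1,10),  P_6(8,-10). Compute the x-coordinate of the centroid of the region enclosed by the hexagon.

10/33

Apply the shoelace (surveyor's) formula. First the cross-terms c_i = x_i·y_{i+1} − x_{i+1}·y_i:
  -46, -14, -42, -39, -90, -66  ⇒  2A = -297, A = -148.5.
Then Σ (x_i + x_{i+1})·c_i = -270, so x̄ = -270 / (6·(-148.5)) = 10/33.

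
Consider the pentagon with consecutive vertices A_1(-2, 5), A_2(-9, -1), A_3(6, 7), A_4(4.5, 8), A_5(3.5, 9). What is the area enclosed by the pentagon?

27.25

A_1→A_2: (-2)(-1) − (-9)(5) = 47
A_2→A_3: (-9)(7) − (6)(-1) = -57
A_3→A_4: (6)(8) − (4.5)(7) = 16.5
A_4→A_5: (4.5)(9) − (3.5)(8) = 12.5
A_5→A_1: (3.5)(5) − (-2)(9) = 35.5
Σ = 54.5
Area = |Σ|/2 = 27.25.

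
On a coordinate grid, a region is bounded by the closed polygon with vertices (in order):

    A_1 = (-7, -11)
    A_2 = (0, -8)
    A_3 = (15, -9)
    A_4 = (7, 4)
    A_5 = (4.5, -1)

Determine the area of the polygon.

Cross-terms: 56, 120, 123, -25, -56.5  ⇒  Σ = 217.5
Area = |Σ|/2 = 108.75.

108.75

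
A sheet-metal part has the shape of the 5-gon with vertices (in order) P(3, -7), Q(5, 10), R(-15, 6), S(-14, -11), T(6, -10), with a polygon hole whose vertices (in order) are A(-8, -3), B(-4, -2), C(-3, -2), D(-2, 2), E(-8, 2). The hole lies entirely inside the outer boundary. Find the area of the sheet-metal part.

Outer boundary:
Apply the shoelace formula: 2A = Σ (x_i·y_{i+1} − x_{i+1}·y_i), indices taken mod 5.
Cross-terms: 65, 180, 249, 206, -12  ⇒  Σ = 688
Area = |Σ|/2 = 344.
Hole:
Σ = (4) + (2) + (-10) + (12) + (40) = 48
Area = |Σ|/2 = 24.
Net area = 344 − 24 = 320.

320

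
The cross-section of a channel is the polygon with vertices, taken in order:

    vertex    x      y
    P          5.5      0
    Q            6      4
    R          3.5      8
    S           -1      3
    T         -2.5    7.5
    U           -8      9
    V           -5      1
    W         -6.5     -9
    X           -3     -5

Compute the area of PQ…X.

116.75

P→Q: (5.5)(4) − (6)(0) = 22
Q→R: (6)(8) − (3.5)(4) = 34
R→S: (3.5)(3) − (-1)(8) = 18.5
S→T: (-1)(7.5) − (-2.5)(3) = 0
T→U: (-2.5)(9) − (-8)(7.5) = 37.5
U→V: (-8)(1) − (-5)(9) = 37
V→W: (-5)(-9) − (-6.5)(1) = 51.5
W→X: (-6.5)(-5) − (-3)(-9) = 5.5
X→P: (-3)(0) − (5.5)(-5) = 27.5
Σ = 233.5
Area = |Σ|/2 = 116.75.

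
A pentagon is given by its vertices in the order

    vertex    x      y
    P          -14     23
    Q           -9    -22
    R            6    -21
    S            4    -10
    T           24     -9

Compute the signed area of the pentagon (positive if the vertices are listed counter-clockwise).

745

Apply the surveyor's formula: 2A = Σ (x_i·y_{i+1} − x_{i+1}·y_i), indices taken mod 5.
Cross-terms: 515, 321, 24, 204, 426  ⇒  Σ = 1490
Signed area = Σ/2 = 745 (positive ⇒ counter-clockwise traversal).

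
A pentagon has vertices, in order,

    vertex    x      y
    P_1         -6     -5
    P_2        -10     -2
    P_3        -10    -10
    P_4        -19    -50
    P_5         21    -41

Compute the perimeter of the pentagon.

|P_1P_2| = √((-4)² + (3)²) = √25 = 5
|P_2P_3| = √((0)² + (-8)²) = √64 = 8
|P_3P_4| = √((-9)² + (-40)²) = √1681 = 41
|P_4P_5| = √((40)² + (9)²) = √1681 = 41
|P_5P_1| = √((-27)² + (36)²) = √2025 = 45
Perimeter = 5 + 8 + 41 + 41 + 45 = 140.

140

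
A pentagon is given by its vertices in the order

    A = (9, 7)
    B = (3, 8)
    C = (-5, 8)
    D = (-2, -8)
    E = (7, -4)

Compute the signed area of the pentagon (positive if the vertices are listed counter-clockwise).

160

Apply the surveyor's formula: 2A = Σ (x_i·y_{i+1} − x_{i+1}·y_i), indices taken mod 5.
A→B: (9)(8) − (3)(7) = 51
B→C: (3)(8) − (-5)(8) = 64
C→D: (-5)(-8) − (-2)(8) = 56
D→E: (-2)(-4) − (7)(-8) = 64
E→A: (7)(7) − (9)(-4) = 85
Σ = 320
Signed area = Σ/2 = 160 (positive ⇒ counter-clockwise traversal).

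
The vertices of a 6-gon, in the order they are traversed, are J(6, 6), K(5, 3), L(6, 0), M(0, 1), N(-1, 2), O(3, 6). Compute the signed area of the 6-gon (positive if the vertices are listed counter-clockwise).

-26.5

Apply the shoelace (surveyor's) formula: 2A = Σ (x_i·y_{i+1} − x_{i+1}·y_i), indices taken mod 6.
Σ = (-12) + (-18) + (6) + (1) + (-12) + (-18) = -53
Signed area = Σ/2 = -26.5 (negative ⇒ clockwise traversal).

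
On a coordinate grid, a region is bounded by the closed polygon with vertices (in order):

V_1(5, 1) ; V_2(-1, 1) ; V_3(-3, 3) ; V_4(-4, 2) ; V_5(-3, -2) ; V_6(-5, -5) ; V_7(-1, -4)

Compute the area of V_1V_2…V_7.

Cross-terms: 6, 0, 6, 14, 5, 15, 19  ⇒  Σ = 65
Area = |Σ|/2 = 32.5.

32.5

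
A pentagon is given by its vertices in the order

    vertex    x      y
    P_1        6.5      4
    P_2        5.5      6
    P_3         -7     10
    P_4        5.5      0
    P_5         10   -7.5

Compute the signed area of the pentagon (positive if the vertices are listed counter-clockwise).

53.25

Apply the surveyor's formula: 2A = Σ (x_i·y_{i+1} − x_{i+1}·y_i), indices taken mod 5.
Cross-terms: 17, 97, -55, -41.25, 88.75  ⇒  Σ = 106.5
Signed area = Σ/2 = 53.25 (positive ⇒ counter-clockwise traversal).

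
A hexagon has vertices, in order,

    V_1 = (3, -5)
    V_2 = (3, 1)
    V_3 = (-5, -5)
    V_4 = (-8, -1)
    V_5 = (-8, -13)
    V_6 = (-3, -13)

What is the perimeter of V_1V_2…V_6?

48

|V_1V_2| = √((0)² + (6)²) = √36 = 6
|V_2V_3| = √((-8)² + (-6)²) = √100 = 10
|V_3V_4| = √((-3)² + (4)²) = √25 = 5
|V_4V_5| = √((0)² + (-12)²) = √144 = 12
|V_5V_6| = √((5)² + (0)²) = √25 = 5
|V_6V_1| = √((6)² + (8)²) = √100 = 10
Perimeter = 6 + 10 + 5 + 12 + 5 + 10 = 48.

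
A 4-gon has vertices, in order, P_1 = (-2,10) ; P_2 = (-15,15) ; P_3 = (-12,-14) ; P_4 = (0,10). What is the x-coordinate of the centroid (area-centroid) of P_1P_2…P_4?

-1117/123

Apply the shoelace formula. First the cross-terms c_i = x_i·y_{i+1} − x_{i+1}·y_i:
  120, 390, -120, 20  ⇒  2A = 410, A = 205.
Then Σ (x_i + x_{i+1})·c_i = -11170, so x̄ = -11170 / (6·205) = -1117/123.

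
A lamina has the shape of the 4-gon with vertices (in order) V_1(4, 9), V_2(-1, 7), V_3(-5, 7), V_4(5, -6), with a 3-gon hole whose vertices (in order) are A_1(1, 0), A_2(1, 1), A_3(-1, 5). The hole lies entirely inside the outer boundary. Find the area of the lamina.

63.5

Outer boundary:
Σ = (37) + (28) + (-5) + (69) = 129
Area = |Σ|/2 = 64.5.
Hole:
Σ = (1) + (6) + (-5) = 2
Area = |Σ|/2 = 1.
Net area = 64.5 − 1 = 63.5.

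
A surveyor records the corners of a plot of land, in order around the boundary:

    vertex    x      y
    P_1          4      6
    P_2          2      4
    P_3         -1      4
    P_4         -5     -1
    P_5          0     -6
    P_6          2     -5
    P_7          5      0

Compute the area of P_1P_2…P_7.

67

Apply the shoelace (surveyor's) formula: 2A = Σ (x_i·y_{i+1} − x_{i+1}·y_i), indices taken mod 7.
P_1→P_2: (4)(4) − (2)(6) = 4
P_2→P_3: (2)(4) − (-1)(4) = 12
P_3→P_4: (-1)(-1) − (-5)(4) = 21
P_4→P_5: (-5)(-6) − (0)(-1) = 30
P_5→P_6: (0)(-5) − (2)(-6) = 12
P_6→P_7: (2)(0) − (5)(-5) = 25
P_7→P_1: (5)(6) − (4)(0) = 30
Σ = 134
Area = |Σ|/2 = 67.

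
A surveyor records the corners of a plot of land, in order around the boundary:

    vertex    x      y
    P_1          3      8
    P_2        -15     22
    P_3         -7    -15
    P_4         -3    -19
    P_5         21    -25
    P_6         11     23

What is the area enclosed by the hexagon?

Apply the surveyor's formula: 2A = Σ (x_i·y_{i+1} − x_{i+1}·y_i), indices taken mod 6.
Σ = (186) + (379) + (88) + (474) + (758) + (19) = 1904
Area = |Σ|/2 = 952.

952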